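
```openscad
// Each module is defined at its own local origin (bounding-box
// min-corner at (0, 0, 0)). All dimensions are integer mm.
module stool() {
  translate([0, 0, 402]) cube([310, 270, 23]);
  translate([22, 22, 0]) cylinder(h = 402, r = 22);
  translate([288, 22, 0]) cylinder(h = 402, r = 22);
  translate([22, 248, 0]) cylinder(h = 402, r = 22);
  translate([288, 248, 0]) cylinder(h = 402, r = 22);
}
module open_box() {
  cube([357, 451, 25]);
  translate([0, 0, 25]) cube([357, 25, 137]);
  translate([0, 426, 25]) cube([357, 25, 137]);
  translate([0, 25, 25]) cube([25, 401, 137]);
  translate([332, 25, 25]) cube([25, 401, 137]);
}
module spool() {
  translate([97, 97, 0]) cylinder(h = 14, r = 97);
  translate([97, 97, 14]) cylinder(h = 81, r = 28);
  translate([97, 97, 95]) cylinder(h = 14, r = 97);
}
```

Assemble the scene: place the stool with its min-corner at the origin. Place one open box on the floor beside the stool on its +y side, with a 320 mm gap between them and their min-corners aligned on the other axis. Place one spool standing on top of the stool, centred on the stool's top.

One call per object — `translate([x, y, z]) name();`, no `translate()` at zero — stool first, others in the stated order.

stool();
translate([0, 590, 0]) open_box();
translate([58, 38, 425]) spool();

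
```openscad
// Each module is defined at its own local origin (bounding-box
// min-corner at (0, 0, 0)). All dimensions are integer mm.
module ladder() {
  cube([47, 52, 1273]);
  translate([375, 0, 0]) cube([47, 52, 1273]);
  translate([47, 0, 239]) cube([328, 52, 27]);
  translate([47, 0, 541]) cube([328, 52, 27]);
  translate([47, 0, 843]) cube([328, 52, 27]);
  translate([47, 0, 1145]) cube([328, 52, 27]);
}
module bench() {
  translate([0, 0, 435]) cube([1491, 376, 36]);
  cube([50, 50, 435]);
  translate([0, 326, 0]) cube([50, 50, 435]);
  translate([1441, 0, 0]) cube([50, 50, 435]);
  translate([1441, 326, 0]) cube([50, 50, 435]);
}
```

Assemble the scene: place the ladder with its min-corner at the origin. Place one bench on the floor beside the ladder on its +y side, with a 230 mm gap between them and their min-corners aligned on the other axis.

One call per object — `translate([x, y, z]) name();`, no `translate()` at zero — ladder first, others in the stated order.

ladder();
translate([0, 282, 0]) bench();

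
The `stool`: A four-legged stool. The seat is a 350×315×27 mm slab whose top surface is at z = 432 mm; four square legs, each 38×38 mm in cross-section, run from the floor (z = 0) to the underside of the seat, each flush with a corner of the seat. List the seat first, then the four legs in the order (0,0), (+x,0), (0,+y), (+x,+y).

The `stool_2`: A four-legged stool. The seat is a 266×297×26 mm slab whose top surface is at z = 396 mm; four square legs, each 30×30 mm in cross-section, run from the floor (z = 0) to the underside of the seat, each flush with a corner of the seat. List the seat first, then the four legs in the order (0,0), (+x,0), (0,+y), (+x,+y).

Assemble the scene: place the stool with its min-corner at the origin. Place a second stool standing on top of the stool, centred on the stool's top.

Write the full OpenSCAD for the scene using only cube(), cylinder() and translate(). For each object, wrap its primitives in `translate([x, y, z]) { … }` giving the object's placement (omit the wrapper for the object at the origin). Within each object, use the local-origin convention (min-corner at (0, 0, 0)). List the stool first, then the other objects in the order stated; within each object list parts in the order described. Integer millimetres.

translate([0, 0, 405]) cube([350, 315, 27]);
cube([38, 38, 405]);
translate([312, 0, 0]) cube([38, 38, 405]);
translate([0, 277, 0]) cube([38, 38, 405]);
translate([312, 277, 0]) cube([38, 38, 405]);
translate([42, 9, 432]) {
  translate([0, 0, 370]) cube([266, 297, 26]);
  cube([30, 30, 370]);
  translate([236, 0, 0]) cube([30, 30, 370]);
  translate([0, 267, 0]) cube([30, 30, 370]);
  translate([236, 267, 0]) cube([30, 30, 370]);
}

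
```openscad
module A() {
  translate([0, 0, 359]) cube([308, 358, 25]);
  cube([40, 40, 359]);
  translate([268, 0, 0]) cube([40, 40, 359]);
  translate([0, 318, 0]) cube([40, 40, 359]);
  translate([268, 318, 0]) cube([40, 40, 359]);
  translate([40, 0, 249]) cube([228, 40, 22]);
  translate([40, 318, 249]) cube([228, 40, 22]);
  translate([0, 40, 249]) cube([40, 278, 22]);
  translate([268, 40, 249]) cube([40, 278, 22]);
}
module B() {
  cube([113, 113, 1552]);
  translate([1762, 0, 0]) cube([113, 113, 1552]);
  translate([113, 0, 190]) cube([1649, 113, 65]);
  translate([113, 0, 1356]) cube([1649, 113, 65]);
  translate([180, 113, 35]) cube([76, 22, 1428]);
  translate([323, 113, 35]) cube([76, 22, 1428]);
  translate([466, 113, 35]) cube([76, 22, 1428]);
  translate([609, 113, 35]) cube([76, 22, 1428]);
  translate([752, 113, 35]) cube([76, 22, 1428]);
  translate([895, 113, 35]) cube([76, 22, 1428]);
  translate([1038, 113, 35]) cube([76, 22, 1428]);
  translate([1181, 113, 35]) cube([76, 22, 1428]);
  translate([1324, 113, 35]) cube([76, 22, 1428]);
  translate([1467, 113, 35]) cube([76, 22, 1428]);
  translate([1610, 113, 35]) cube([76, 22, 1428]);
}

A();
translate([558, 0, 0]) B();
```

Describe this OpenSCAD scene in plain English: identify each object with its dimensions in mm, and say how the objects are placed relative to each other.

A is a four-legged stool. The seat is a 308×358×25 mm slab whose top surface is at z = 384 mm; four square legs, each 40×40 mm in cross-section, run from the floor (z = 0) to the underside of the seat, each flush with a corner of the seat. Four stretchers, 40 mm wide and 22 mm tall, connect adjacent legs with their undersides at z = 249 mm, each running between the inner faces of the legs it joins and aligned with the legs' outer faces on the other axis.

B is a fence section. Two 113×113 mm posts, 1552 mm tall, stand on the floor with a clear span of 1649 mm between their inner faces. Two horizontal rails of 113×65 mm section span the gap between the posts with their undersides at z = 190 mm and z = 1356 mm, flush with the posts' −y face. 11 pickets, each 76 mm wide, 22 mm thick and 1428 mm tall, are fixed to the +y face of the rails with their bottoms at z = 35 mm, evenly spaced across the span with equal gaps (rounded down to the nearest mm) at the −x end and between each pair — any rounding remainder accumulates at the +x end.

The fence section is on the floor beside the stool on its +x side.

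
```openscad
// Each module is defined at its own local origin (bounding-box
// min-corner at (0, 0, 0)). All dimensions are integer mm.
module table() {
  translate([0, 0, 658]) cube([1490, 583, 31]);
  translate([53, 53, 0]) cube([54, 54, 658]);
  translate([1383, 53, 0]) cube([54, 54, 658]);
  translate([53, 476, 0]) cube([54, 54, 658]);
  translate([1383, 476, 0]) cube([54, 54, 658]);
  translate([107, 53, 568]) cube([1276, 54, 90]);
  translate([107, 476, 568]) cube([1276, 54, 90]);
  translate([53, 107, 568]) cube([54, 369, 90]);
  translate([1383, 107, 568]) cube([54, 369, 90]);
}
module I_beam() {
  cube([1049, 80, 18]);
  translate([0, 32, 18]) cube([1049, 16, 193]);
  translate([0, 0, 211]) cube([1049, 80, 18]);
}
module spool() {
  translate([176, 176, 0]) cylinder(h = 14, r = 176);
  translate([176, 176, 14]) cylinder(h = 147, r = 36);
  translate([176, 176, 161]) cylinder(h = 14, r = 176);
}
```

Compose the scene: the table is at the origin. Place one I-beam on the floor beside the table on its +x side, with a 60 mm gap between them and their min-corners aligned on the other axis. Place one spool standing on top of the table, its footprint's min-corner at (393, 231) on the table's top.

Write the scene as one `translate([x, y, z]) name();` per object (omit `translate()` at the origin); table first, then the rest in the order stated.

table();
translate([1550, 0, 0]) I_beam();
translate([393, 231, 689]) spool();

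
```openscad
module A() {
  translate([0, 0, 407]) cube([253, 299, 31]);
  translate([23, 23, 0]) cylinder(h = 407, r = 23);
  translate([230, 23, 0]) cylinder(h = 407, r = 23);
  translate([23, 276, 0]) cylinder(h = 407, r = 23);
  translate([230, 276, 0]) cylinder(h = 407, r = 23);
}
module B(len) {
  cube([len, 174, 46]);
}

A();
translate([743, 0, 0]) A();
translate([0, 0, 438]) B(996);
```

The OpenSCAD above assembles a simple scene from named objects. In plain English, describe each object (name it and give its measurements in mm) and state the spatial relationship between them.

A is a four-legged stool. The seat is 253×299 mm, 31 mm thick, top at z = 438 mm. It stands on four round legs, each 46 mm in diameter, from z = 0 to the seat underside, each leg's axis is inset half a diameter from the nearest pair of seat edges (so the leg's bounding box is flush with the corner).

B is a rectangular beam 996 mm long (x), 174 mm deep (y), 46 mm thick (z).

The beam spans the tops of two stools placed 490 mm apart, resting at z = 438 mm.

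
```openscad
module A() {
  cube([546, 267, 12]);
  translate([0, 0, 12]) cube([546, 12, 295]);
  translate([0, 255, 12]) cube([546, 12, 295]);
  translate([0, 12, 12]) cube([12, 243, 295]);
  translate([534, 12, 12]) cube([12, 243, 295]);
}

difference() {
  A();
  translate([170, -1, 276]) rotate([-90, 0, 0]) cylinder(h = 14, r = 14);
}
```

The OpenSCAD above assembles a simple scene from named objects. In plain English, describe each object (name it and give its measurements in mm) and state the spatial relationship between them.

A is an open storage box with external size 546×267×307 mm and wall thickness 12 mm (the base is also 12 mm thick). The base covers the whole footprint; the four walls stand on the base, with the y-facing walls full-width and the x-facing walls fitting between their inner faces.

The open box has a circular hole of radius 14 mm through its front wall, centred at (x = 170, z = 276).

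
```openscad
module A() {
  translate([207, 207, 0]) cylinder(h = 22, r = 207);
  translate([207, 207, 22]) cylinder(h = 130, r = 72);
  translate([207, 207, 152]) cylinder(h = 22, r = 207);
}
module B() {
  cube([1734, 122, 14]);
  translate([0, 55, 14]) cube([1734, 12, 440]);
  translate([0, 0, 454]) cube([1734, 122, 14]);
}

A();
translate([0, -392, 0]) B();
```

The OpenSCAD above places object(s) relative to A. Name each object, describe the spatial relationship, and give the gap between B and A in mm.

A is a spool. B is an I-beam. The I-beam is on the floor beside the spool on its −y side. The gap between the I-beam and the spool is 270 mm.

The I-beam's nearest face is 270 mm from the spool's −y face.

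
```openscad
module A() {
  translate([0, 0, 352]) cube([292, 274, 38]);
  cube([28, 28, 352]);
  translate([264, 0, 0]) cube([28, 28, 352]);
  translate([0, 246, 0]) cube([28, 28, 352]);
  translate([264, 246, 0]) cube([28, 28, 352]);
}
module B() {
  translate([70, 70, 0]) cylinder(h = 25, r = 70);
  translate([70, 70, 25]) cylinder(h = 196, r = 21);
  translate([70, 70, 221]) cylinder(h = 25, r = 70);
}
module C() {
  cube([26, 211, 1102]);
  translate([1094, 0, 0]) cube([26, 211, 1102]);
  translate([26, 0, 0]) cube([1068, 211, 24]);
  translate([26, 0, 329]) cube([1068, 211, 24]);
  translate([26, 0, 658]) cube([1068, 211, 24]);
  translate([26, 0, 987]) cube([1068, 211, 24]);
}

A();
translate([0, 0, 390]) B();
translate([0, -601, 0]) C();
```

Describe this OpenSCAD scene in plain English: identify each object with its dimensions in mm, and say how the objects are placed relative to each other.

A is a simple wooden stool: a rectangular seat 292 mm (x) by 274 mm (y), 38 mm thick, top face at z = 390 mm, on four square legs, each 28×28 mm in cross-section. The legs rest on z = 0, each flush with a corner of the seat.

B is a spool: two coaxial disc flanges of radius 70 mm and thickness 25 mm, joined by a core cylinder of radius 21 mm and height 196 mm. The lower flange rests on z = 0 and the three cylinders share a vertical axis.

C is a bookshelf 1120 mm wide overall, 211 mm deep and 1102 mm tall. The two sides are 26 mm thick vertical panels. 4 horizontal shelves of 24 mm thickness span between the inner faces of the sides; the lowest shelf sits on the floor and shelves are stacked with a clear vertical gap of 305 mm between each pair.

The spool is on top of the stool. The bookshelf is on the floor beside the stool on its −y side.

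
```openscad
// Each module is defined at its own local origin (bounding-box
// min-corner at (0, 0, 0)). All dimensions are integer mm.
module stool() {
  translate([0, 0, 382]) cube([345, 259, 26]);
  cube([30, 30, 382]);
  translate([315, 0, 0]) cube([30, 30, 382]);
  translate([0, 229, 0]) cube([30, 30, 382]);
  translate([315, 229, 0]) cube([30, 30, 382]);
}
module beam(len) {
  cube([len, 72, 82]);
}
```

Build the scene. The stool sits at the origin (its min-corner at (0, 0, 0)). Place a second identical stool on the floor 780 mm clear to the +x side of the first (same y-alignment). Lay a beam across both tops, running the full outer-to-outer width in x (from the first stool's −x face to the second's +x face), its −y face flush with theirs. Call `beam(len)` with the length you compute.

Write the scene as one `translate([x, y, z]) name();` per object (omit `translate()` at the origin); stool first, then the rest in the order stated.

stool();
translate([1125, 0, 0]) stool();
translate([0, 0, 408]) beam(1470);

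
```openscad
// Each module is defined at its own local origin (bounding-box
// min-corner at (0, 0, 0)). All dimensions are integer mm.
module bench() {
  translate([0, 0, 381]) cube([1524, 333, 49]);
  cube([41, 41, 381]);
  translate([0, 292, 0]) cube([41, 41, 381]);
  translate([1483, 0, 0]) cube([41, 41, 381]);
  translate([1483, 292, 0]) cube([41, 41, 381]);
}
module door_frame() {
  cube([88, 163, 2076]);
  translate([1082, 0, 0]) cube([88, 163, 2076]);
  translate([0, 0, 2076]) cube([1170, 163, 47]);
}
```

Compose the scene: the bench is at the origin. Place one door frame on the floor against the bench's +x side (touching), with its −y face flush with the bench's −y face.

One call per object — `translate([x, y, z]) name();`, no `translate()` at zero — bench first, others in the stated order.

bench();
translate([1524, 0, 0]) door_frame();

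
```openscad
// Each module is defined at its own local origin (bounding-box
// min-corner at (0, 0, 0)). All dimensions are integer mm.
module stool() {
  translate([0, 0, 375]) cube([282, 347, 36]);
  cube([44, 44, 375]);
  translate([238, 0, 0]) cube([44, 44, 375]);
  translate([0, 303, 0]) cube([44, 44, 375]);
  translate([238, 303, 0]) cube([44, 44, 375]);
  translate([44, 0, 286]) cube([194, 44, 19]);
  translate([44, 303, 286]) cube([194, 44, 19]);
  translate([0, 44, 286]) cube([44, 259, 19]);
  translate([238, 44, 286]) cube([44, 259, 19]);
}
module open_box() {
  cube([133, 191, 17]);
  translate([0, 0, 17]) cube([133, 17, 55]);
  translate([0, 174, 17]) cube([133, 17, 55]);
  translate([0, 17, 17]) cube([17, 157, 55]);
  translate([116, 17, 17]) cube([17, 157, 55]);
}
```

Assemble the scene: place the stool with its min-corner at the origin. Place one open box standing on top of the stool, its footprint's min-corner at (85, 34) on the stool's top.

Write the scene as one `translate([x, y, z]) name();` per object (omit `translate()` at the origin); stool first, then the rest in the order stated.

stool();
translate([85, 34, 411]) open_box();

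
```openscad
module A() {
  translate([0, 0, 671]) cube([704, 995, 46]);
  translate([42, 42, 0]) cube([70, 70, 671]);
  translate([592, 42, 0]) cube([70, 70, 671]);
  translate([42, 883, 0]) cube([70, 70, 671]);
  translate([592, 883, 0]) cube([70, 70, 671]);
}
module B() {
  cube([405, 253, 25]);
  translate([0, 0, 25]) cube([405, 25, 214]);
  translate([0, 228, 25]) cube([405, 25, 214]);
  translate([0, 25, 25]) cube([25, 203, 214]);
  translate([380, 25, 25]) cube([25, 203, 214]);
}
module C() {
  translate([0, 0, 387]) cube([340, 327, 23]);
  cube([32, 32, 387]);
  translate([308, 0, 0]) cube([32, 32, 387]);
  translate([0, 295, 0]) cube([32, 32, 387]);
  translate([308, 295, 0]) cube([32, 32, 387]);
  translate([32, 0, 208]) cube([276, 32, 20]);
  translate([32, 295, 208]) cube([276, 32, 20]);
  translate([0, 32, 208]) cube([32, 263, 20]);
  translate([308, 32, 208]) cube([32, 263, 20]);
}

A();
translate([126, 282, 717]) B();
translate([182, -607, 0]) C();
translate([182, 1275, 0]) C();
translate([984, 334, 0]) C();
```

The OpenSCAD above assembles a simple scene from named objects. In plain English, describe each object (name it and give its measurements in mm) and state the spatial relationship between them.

A is a table: top 704 mm (x) × 995 mm (y), 46 mm thick, upper face at z = 717 mm, on four 70×70 mm square legs, each inset 42 mm from the nearest pair of top edges, running from z = 0 to the bottom of the top.

B is an open-topped rectangular box: outside dimensions 405×253×239 mm, with a uniform wall and base thickness of 25 mm. The base is a full 405×253 slab on the floor; four walls sit on top of the base. The front and back walls (the −y and +y sides) span the full width; the two side walls fit between them.

C is a simple wooden stool: a rectangular seat 340 mm (x) by 327 mm (y), 23 mm thick, top face at z = 410 mm, on four square legs, each 32×32 mm in cross-section. The legs rest on z = 0, each flush with a corner of the seat. Four stretchers, 32 mm wide and 20 mm tall, connect adjacent legs with their undersides at z = 208 mm, each running between the inner faces of the legs it joins and aligned with the legs' outer faces on the other axis.

The open box is on top of the table. Three stools sit around the table at the −y, +y, +x sides.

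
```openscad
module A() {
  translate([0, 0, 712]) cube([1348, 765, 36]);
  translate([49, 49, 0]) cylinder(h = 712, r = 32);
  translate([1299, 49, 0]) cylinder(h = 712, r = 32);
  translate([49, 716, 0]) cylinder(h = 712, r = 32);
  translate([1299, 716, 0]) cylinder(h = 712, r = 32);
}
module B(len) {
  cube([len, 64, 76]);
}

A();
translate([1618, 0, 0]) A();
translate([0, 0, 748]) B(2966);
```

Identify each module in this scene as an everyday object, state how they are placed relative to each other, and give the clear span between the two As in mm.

Second table starts at x = 1618; first ends at x = 1348; clear span = 1618 − 1348 = 270 mm.

A is a table. B is a beam. A beam spans the tops of two tables. The clear span between the two tables is 270 mm.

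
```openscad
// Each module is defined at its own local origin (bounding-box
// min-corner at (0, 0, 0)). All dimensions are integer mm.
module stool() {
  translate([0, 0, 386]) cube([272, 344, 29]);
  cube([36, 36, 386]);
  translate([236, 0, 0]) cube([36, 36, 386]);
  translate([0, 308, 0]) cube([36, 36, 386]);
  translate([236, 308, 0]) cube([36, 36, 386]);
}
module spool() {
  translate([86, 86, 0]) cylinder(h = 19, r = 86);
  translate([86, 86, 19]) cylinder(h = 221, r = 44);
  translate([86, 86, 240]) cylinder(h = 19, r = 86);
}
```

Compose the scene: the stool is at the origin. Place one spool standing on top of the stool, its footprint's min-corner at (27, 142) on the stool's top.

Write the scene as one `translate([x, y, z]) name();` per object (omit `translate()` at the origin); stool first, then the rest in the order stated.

stool();
translate([27, 142, 415]) spool();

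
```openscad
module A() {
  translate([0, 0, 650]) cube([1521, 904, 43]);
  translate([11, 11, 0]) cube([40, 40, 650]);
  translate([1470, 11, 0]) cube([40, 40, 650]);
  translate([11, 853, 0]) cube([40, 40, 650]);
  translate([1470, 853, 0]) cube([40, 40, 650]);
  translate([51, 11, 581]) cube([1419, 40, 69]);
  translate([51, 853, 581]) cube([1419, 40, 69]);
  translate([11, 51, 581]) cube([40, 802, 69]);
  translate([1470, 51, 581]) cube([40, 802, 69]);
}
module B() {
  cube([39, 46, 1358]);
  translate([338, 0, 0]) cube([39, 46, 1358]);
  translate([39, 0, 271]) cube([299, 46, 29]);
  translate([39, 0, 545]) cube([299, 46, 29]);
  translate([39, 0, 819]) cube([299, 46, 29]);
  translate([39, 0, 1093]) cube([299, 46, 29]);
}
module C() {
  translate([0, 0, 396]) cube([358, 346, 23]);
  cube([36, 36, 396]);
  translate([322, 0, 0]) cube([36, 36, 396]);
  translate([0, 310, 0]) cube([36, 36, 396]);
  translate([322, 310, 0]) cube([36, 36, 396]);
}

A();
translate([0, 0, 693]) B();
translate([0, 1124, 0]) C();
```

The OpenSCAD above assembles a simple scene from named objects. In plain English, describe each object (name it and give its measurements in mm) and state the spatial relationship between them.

A is a table with a 1521×904 mm rectangular top, 43 mm thick, top surface at z = 693 mm, supported by four 40×40 mm square legs, each inset 11 mm from the nearest pair of top edges, running from the floor. Four apron rails, 40 mm thick and 69 mm tall, run between adjacent legs with their top edges flush with the underside of the top and their outer faces flush with the legs' outer faces.

B is a straight ladder. Two 39×46 mm vertical rails, 1358 mm tall, stand 377 mm apart (outside-to-outside) with their front faces coplanar on the −y side. 4 rungs, each 46 mm deep and 29 mm tall, span between the inner faces of the rails, front faces flush with the rails. The lowest rung's underside is at z = 271 mm and rungs are spaced 274 mm apart (underside to underside).

C is a four-legged stool. The seat is a 358×346×23 mm slab whose top surface is at z = 419 mm; four square legs, each 36×36 mm in cross-section, run from the floor (z = 0) to the underside of the seat, each flush with a corner of the seat.

The ladder is on top of the table. The stool is on the floor beside the table on its +y side.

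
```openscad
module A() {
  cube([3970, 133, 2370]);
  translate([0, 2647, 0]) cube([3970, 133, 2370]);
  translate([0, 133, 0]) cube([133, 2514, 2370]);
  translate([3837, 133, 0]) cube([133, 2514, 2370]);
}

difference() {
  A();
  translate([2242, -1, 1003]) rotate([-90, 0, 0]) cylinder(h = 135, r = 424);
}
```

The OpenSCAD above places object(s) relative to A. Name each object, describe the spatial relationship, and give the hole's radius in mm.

A is a house frame. The house frame has a circular hole through its front wall. The hole's radius is 424 mm.

The subtracted cylinder has r = 424 mm.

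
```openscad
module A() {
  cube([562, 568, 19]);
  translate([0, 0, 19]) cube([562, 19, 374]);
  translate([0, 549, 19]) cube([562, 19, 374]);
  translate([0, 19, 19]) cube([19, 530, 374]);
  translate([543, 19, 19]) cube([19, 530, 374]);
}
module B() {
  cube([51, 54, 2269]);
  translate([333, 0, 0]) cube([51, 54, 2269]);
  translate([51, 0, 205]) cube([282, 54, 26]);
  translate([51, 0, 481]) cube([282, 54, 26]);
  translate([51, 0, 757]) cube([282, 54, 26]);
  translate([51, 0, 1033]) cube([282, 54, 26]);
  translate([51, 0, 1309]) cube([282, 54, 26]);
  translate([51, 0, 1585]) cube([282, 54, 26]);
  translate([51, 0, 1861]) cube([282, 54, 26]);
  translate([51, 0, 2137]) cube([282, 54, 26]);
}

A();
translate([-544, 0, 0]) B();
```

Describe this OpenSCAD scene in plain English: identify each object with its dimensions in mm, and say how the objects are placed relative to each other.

A is an open-topped rectangular box: outside dimensions 562×568×393 mm, with a uniform wall and base thickness of 19 mm. The base is a full 562×568 slab on the floor; four walls sit on top of the base. The front and back walls (the −y and +y sides) span the full width; the two side walls fit between them.

B is a wooden ladder with two side rails of 51×54 mm section and 2269 mm height, set 384 mm apart overall. Between them run 8 rectangular rungs (54 mm deep, 26 mm thick), front faces flush with the rails' −y face. The bottom of the first rung is 205 mm above the floor and each subsequent rung is 276 mm higher than the one below.

The ladder is on the floor beside the open box on its −x side.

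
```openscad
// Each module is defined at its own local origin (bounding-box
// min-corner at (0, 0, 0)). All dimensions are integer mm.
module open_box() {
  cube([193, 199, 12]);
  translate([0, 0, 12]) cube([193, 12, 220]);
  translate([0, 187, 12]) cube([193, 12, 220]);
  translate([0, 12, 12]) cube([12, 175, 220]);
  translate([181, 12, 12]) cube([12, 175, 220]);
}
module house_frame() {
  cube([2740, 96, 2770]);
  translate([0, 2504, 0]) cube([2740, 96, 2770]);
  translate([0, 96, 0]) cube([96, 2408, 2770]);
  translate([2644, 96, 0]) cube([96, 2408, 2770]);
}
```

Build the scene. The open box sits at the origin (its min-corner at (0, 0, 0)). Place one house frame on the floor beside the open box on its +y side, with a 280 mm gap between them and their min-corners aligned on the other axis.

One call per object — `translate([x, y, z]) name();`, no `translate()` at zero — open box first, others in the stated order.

open_box();
translate([0, 479, 0]) house_frame();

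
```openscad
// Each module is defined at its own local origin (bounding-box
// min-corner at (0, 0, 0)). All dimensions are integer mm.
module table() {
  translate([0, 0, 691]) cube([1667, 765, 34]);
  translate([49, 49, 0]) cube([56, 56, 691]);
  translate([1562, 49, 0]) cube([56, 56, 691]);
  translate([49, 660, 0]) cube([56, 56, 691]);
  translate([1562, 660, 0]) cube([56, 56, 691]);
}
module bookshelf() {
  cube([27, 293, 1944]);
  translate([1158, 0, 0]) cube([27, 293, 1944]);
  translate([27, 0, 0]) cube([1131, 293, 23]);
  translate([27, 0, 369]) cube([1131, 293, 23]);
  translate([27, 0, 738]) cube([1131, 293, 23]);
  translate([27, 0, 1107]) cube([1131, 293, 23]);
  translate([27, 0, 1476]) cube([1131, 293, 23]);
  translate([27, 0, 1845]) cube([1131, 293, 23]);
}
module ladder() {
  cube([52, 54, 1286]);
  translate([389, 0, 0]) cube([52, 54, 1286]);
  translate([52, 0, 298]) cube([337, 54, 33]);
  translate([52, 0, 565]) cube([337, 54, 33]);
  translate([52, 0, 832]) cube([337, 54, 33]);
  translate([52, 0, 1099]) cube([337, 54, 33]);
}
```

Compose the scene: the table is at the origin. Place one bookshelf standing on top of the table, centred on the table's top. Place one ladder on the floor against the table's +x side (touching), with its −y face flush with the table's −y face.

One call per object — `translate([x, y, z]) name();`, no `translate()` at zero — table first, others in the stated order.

table();
translate([241, 236, 725]) bookshelf();
translate([1667, 0, 0]) ladder();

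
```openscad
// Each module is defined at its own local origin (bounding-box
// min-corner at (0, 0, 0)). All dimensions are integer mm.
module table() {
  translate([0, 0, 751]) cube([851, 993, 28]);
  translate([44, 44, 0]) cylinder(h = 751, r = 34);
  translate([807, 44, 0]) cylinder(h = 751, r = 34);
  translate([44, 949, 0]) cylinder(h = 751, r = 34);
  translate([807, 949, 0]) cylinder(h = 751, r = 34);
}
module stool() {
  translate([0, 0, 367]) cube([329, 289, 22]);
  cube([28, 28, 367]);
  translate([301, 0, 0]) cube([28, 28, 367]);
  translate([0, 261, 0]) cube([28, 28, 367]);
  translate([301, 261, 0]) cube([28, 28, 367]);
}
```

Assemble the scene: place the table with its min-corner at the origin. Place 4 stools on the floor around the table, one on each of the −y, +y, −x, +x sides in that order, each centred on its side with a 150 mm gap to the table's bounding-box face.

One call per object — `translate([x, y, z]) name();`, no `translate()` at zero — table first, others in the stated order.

table();
translate([261, -439, 0]) stool();
translate([261, 1143, 0]) stool();
translate([-479, 352, 0]) stool();
translate([1001, 352, 0]) stool();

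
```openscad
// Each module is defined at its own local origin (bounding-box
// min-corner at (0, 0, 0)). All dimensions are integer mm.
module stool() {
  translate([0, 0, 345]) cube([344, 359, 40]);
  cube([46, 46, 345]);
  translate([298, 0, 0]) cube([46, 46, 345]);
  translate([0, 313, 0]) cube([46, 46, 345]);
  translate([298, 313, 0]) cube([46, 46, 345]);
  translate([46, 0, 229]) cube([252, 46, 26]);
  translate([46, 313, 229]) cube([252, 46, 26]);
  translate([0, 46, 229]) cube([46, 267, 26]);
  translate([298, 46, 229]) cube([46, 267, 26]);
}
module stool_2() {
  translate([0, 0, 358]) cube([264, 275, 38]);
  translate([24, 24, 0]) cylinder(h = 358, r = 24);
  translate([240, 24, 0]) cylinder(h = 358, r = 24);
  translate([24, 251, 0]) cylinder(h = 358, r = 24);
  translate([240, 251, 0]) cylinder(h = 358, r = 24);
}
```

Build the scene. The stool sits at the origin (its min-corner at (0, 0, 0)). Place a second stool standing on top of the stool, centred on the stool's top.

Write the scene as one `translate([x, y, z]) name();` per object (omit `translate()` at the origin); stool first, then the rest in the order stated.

stool();
translate([40, 42, 385]) stool_2();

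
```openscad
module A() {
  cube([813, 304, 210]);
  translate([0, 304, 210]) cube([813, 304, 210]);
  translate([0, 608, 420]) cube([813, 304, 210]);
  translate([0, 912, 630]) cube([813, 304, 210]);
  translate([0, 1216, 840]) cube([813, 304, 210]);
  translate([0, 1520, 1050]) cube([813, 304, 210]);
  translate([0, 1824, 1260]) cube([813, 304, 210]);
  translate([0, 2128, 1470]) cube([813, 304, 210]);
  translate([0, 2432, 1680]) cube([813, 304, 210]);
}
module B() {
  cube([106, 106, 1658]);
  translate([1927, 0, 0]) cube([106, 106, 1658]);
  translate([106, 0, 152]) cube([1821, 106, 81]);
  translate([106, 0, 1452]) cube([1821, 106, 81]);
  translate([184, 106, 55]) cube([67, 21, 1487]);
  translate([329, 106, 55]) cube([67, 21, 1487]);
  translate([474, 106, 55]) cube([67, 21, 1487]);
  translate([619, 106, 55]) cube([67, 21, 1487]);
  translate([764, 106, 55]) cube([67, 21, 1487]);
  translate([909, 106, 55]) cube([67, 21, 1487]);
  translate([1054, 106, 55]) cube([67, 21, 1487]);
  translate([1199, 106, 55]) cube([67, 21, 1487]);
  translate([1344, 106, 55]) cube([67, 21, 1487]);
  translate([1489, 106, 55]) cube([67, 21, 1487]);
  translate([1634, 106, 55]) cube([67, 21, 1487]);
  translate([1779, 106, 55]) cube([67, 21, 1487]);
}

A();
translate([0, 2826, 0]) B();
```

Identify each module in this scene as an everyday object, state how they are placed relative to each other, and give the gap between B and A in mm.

The fence section's nearest face is 90 mm from the staircase's +y face.

A is a staircase. B is a fence section. The fence section is on the floor beside the staircase on its +y side. The gap between the fence section and the staircase is 90 mm.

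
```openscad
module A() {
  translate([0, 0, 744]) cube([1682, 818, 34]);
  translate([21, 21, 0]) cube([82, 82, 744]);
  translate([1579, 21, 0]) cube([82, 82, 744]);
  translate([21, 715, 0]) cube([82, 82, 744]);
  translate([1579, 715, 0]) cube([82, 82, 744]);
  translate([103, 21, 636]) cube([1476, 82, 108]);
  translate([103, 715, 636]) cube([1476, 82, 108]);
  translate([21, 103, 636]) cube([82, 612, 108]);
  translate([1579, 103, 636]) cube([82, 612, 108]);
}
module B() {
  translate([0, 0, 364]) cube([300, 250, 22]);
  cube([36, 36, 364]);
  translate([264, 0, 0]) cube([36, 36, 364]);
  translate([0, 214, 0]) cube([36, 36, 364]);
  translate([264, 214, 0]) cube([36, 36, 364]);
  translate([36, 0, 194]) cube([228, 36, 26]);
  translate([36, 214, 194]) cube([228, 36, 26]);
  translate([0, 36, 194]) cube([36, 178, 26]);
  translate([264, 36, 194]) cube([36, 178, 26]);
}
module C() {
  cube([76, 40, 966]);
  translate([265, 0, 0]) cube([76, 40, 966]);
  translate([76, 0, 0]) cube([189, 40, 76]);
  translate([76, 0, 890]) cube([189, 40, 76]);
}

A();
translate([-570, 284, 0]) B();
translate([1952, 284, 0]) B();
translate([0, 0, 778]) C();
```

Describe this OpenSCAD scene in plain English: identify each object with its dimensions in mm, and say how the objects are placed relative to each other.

A is a table with a 1682×818 mm rectangular top, 34 mm thick, top surface at z = 778 mm, supported by four 82×82 mm square legs, each inset 21 mm from the nearest pair of top edges, running from the floor. Four apron rails, 82 mm thick and 108 mm tall, run between adjacent legs with their top edges flush with the underside of the top and their outer faces flush with the legs' outer faces.

B is a simple wooden stool: a rectangular seat 300 mm (x) by 250 mm (y), 22 mm thick, top face at z = 386 mm, on four square legs, each 36×36 mm in cross-section. The legs rest on z = 0, each flush with a corner of the seat. Four stretchers, 36 mm wide and 26 mm tall, connect adjacent legs with their undersides at z = 194 mm, each running between the inner faces of the legs it joins and aligned with the legs' outer faces on the other axis.

C is a picture frame with a 189×814 mm rectangular opening (x by z) and a uniform 76 mm border on every side. Frame depth is 40 mm along y. It is built from two vertical stiles running the full outside height and two horizontal rails spanning the gap between the stiles.

Two stools sit around the table at the −x, +x sides. The picture frame is on top of the table.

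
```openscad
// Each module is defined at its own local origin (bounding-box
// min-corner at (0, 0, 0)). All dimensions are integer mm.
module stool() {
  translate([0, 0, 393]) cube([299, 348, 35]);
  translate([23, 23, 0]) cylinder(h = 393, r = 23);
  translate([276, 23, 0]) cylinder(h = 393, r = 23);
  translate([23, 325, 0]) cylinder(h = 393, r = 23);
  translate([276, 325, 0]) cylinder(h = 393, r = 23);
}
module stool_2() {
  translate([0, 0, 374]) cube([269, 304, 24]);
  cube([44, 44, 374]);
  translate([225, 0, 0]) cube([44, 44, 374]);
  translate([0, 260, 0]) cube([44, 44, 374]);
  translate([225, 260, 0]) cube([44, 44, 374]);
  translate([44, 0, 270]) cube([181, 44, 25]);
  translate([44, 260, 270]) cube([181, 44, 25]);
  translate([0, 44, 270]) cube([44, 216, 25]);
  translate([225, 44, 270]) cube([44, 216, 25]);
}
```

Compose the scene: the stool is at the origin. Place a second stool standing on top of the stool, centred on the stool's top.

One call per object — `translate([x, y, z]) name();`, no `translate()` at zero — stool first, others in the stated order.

stool();
translate([15, 22, 428]) stool_2();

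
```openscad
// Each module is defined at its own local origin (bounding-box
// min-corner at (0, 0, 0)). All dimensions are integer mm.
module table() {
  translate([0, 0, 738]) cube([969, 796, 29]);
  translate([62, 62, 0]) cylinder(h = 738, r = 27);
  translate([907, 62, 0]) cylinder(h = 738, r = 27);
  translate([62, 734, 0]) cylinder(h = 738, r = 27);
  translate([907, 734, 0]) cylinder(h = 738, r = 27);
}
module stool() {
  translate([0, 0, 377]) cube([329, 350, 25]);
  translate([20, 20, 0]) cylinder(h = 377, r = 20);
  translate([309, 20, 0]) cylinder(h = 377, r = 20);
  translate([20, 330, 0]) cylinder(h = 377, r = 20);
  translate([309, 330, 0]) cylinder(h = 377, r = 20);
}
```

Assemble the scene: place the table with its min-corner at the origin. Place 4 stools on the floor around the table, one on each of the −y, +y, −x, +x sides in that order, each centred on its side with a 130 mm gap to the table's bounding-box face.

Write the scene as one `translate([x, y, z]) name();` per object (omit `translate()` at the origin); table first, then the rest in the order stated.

table();
translate([320, -480, 0]) stool();
translate([320, 926, 0]) stool();
translate([-459, 223, 0]) stool();
translate([1099, 223, 0]) stool();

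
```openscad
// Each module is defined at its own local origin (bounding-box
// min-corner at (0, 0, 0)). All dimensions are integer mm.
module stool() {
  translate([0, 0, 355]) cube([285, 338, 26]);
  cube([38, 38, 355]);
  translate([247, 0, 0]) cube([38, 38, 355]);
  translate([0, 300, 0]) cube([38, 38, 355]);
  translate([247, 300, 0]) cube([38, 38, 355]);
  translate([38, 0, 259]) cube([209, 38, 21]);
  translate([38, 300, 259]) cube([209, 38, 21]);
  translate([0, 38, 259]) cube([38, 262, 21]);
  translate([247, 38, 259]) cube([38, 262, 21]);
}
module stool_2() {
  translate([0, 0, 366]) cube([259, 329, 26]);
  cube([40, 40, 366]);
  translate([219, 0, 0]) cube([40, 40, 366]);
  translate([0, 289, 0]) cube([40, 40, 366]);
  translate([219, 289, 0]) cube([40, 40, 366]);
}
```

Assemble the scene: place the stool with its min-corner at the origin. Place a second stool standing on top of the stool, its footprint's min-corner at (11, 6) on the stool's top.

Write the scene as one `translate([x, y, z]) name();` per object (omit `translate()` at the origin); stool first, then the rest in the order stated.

stool();
translate([11, 6, 381]) stool_2();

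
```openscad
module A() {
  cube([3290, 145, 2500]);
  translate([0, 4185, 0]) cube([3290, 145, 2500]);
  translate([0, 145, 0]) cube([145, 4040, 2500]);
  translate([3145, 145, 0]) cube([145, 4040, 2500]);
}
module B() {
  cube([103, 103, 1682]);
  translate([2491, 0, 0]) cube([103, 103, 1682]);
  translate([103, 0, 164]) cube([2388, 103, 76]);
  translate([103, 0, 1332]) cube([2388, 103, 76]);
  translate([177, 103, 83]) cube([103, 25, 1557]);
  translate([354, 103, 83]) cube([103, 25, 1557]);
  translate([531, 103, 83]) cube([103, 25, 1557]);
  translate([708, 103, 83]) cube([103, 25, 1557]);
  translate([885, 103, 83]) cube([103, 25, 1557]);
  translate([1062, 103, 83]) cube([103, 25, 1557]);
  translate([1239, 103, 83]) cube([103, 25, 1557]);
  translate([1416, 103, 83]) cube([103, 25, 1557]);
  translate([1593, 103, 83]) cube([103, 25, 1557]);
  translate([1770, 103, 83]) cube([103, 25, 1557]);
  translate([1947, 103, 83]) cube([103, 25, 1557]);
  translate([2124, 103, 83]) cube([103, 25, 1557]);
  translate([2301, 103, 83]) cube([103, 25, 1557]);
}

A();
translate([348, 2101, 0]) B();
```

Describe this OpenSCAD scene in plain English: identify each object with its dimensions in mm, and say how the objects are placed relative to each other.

A is the wall frame of a small rectangular building: four walls, each 2500 mm tall and 145 mm thick, enclosing a footprint 3290 mm (x) by 4330 mm (y) outside-to-outside, with no floor or roof. The front and back walls (the −y and +y sides) span the full width; the two side walls fit between them.

B is a fence section. Two 103×103 mm posts, 1682 mm tall, stand on the floor with a clear span of 2388 mm between their inner faces. Two horizontal rails of 103×76 mm section span the gap between the posts with their undersides at z = 164 mm and z = 1332 mm, flush with the posts' −y face. 13 pickets, each 103 mm wide, 25 mm thick and 1557 mm tall, are fixed to the +y face of the rails with their bottoms at z = 83 mm, evenly spaced across the span with equal gaps (rounded down to the nearest mm) at the −x end and between each pair — any rounding remainder accumulates at the +x end.

The fence section sits inside the house frame, centred.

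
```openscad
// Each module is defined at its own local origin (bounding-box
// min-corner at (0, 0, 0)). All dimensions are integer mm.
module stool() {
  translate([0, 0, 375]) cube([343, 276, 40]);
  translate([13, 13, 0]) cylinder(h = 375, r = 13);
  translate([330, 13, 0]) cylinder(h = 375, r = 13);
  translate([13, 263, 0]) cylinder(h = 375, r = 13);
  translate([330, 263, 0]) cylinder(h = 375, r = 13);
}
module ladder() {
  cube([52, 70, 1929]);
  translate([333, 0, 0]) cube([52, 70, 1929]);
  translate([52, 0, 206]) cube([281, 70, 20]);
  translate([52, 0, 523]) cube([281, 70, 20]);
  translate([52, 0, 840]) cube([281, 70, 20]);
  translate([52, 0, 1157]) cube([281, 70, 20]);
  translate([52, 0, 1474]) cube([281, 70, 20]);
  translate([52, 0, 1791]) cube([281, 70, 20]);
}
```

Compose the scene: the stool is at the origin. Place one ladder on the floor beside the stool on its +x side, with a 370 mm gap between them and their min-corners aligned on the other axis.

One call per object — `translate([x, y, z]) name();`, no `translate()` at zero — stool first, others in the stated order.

stool();
translate([713, 0, 0]) ladder();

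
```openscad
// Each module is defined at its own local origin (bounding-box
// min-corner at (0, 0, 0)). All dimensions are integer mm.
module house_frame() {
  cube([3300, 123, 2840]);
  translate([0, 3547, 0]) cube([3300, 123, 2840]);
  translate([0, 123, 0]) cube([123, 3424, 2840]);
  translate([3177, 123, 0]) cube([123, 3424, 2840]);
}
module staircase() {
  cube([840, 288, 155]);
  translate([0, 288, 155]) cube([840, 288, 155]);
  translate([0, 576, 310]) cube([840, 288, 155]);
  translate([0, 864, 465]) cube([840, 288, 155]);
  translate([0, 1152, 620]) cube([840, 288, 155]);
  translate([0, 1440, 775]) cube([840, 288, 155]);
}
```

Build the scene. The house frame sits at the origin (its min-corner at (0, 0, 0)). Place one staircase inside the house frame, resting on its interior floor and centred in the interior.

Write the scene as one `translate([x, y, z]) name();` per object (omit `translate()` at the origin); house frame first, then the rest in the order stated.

house_frame();
translate([1230, 971, 0]) staircase();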